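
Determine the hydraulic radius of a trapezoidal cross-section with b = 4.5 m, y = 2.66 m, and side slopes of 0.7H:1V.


For a trapezoidal section with side slope z:
A = (b + z*y)*y = (4.5 + 0.7*2.66)*2.66 = 16.923 m^2.
P = b + 2*y*sqrt(1 + z^2) = 4.5 + 2*2.66*sqrt(1 + 0.7^2) = 10.994 m.
R = A/P = 16.923 / 10.994 = 1.5393 m.

1.5393


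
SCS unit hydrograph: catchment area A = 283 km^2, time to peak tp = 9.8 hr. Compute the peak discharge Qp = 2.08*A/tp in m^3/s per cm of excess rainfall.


SCS formula: Qp = 2.08 * A / tp.
Qp = 2.08 * 283 / 9.8
   = 588.64 / 9.8
   = 60.07 m^3/s per cm.

60.07


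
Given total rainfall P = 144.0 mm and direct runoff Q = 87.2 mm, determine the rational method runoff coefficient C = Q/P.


The runoff coefficient C = runoff depth / rainfall depth.
C = 87.2 / 144.0
  = 0.6056.

0.6056


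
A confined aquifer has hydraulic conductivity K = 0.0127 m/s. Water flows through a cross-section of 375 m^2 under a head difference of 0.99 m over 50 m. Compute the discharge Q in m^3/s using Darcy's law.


Darcy's law: Q = K * A * i, where i = dh/L.
Hydraulic gradient i = 0.99 / 50 = 0.0198.
Q = 0.0127 * 375 * 0.0198
  = 0.0943 m^3/s.

0.0943


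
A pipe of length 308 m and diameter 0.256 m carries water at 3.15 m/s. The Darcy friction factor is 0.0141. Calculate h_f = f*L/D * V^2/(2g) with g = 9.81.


Darcy-Weisbach equation: h_f = f * (L/D) * V^2/(2g).
f * L/D = 0.0141 * 308/0.256 = 16.9641.
V^2/(2g) = 3.15^2 / (2*9.81) = 9.9225 / 19.62 = 0.5057 m.
h_f = 16.9641 * 0.5057 = 8.579 m.

8.579


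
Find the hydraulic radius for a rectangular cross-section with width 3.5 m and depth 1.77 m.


For a rectangular section:
Flow area A = b * y = 3.5 * 1.77 = 6.2 m^2.
Wetted perimeter P = b + 2y = 3.5 + 2*1.77 = 7.04 m.
Hydraulic radius R = A/P = 6.2 / 7.04 = 0.88 m.

0.88


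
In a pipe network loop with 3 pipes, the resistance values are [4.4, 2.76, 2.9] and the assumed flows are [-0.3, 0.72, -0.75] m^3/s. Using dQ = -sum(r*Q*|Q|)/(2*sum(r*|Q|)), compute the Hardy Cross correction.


Numerator terms (r*Q*|Q|): 4.4*-0.3*|-0.3| = -0.396; 2.76*0.72*|0.72| = 1.4308; 2.9*-0.75*|-0.75| = -1.6312.
Sum of numerator = -0.5965.
Denominator terms (r*|Q|): 4.4*|-0.3| = 1.32; 2.76*|0.72| = 1.9872; 2.9*|-0.75| = 2.175.
2 * sum of denominator = 2 * 5.4822 = 10.9644.
dQ = --0.5965 / 10.9644 = 0.0544 m^3/s.

0.0544


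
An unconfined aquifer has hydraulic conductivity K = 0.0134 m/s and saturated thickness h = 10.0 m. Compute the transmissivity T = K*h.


Transmissivity is defined as T = K * h.
T = 0.0134 * 10.0
  = 0.134 m^2/s.

0.134


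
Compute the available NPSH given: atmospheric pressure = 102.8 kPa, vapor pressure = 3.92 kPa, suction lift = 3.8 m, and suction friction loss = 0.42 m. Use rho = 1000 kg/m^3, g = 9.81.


NPSHa = p_atm/(rho*g) - z_s - hf_s - p_vap/(rho*g).
p_atm/(rho*g) = 102.8*1000 / (1000*9.81) = 10.479 m.
p_vap/(rho*g) = 3.92*1000 / (1000*9.81) = 0.4 m.
NPSHa = 10.479 - 3.8 - 0.42 - 0.4
      = 5.86 m.

5.86


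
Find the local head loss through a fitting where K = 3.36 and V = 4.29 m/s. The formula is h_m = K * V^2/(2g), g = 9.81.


Minor loss formula: h_m = K * V^2/(2g).
V^2 = 4.29^2 = 18.4041.
V^2/(2g) = 18.4041 / 19.62 = 0.938 m.
h_m = 3.36 * 0.938 = 3.1518 m.

3.1518


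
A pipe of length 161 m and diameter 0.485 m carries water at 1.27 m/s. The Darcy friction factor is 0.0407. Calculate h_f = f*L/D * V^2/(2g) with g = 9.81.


Darcy-Weisbach equation: h_f = f * (L/D) * V^2/(2g).
f * L/D = 0.0407 * 161/0.485 = 13.5107.
V^2/(2g) = 1.27^2 / (2*9.81) = 1.6129 / 19.62 = 0.0822 m.
h_f = 13.5107 * 0.0822 = 1.111 m.

1.111


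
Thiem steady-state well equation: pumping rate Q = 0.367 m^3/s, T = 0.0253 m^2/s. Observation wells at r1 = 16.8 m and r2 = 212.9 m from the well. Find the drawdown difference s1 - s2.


Thiem equation: s1 - s2 = Q/(2*pi*T) * ln(r2/r1).
ln(r2/r1) = ln(212.9/16.8) = 2.5394.
Q/(2*pi*T) = 0.367 / (2*pi*0.0253) = 0.367 / 0.159 = 2.3087.
s1 - s2 = 2.3087 * 2.5394 = 5.8628 m.

5.8628


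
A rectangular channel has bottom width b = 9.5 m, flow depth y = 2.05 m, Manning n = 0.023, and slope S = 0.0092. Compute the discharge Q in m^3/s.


For a rectangular channel, the cross-sectional area A = b * y = 9.5 * 2.05 = 19.47 m^2.
The wetted perimeter P = b + 2y = 9.5 + 2*2.05 = 13.6 m.
Hydraulic radius R = A/P = 19.47/13.6 = 1.432 m.
Velocity V = (1/n)*R^(2/3)*S^(1/2) = (1/0.023)*1.432^(2/3)*0.0092^(1/2) = 5.2982 m/s.
Discharge Q = A * V = 19.47 * 5.2982 = 103.182 m^3/s.

103.182


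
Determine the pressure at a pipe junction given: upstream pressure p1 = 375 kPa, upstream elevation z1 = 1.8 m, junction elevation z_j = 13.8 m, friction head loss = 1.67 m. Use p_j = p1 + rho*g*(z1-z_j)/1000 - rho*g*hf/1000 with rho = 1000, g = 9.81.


Junction pressure: p_j = p1 + rho*g*(z1 - z_j)/1000 - rho*g*hf/1000.
Elevation term = 1000*9.81*(1.8 - 13.8)/1000 = -117.72 kPa.
Friction term = 1000*9.81*1.67/1000 = 16.383 kPa.
p_j = 375 + -117.72 - 16.383 = 240.9 kPa.

240.9


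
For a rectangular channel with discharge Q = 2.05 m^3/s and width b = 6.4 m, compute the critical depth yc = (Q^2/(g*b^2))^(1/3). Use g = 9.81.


Using yc = (Q^2 / (g * b^2))^(1/3):
Q^2 = 2.05^2 = 4.2.
g * b^2 = 9.81 * 6.4^2 = 9.81 * 40.96 = 401.82.
Q^2 / (g*b^2) = 4.2 / 401.82 = 0.0105.
yc = 0.0105^(1/3) = 0.2187 m.

0.2187


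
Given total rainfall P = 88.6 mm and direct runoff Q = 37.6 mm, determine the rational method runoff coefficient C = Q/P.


The runoff coefficient C = runoff depth / rainfall depth.
C = 37.6 / 88.6
  = 0.4244.

0.4244


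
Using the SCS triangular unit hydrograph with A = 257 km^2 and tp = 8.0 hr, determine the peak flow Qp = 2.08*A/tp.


SCS formula: Qp = 2.08 * A / tp.
Qp = 2.08 * 257 / 8.0
   = 534.56 / 8.0
   = 66.82 m^3/s per cm.

66.82


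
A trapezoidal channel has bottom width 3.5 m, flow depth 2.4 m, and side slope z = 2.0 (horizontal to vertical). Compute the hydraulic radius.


For a trapezoidal section with side slope z:
A = (b + z*y)*y = (3.5 + 2.0*2.4)*2.4 = 19.92 m^2.
P = b + 2*y*sqrt(1 + z^2) = 3.5 + 2*2.4*sqrt(1 + 2.0^2) = 14.233 m.
R = A/P = 19.92 / 14.233 = 1.3996 m.

1.3996


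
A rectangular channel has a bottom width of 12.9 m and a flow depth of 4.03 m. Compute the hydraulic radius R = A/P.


For a rectangular section:
Flow area A = b * y = 12.9 * 4.03 = 51.99 m^2.
Wetted perimeter P = b + 2y = 12.9 + 2*4.03 = 20.96 m.
Hydraulic radius R = A/P = 51.99 / 20.96 = 2.4803 m.

2.4803


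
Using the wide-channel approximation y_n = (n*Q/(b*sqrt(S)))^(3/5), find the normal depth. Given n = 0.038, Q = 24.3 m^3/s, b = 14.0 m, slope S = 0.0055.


We use the wide-channel approximation y_n = (n*Q/(b*sqrt(S)))^(3/5).
sqrt(S) = sqrt(0.0055) = 0.074162.
Numerator: n*Q = 0.038 * 24.3 = 0.9234.
Denominator: b*sqrt(S) = 14.0 * 0.074162 = 1.038268.
arg = 0.8894.
y_n = 0.8894^(3/5) = 0.9321 m.

0.9321


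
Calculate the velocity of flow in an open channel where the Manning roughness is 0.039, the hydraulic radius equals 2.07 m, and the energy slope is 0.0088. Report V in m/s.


Manning's equation gives V = (1/n) * R^(2/3) * S^(1/2).
First, compute R^(2/3) = 2.07^(2/3) = 1.6242.
Next, S^(1/2) = 0.0088^(1/2) = 0.093808.
Then 1/n = 1/0.039 = 25.64.
V = 25.64 * 1.6242 * 0.093808 = 3.9068 m/s.

3.9068


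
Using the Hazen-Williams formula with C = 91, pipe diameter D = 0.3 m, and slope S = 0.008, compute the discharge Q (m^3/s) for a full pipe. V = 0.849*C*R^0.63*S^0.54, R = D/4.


For a full circular pipe, R = D/4 = 0.3/4 = 0.075 m.
V = 0.849 * 91 * 0.075^0.63 * 0.008^0.54
  = 0.849 * 91 * 0.195564 * 0.073734
  = 1.1141 m/s.
Pipe area A = pi*D^2/4 = pi*0.3^2/4 = 0.0707 m^2.
Q = A * V = 0.0707 * 1.1141 = 0.0787 m^3/s.

0.0787


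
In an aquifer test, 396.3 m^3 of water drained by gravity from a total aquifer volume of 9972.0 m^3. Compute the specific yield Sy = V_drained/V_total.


Specific yield Sy = Volume drained / Total volume.
Sy = 396.3 / 9972.0
   = 0.0397.

0.0397


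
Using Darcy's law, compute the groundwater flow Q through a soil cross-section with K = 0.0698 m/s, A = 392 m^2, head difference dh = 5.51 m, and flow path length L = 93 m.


Darcy's law: Q = K * A * i, where i = dh/L.
Hydraulic gradient i = 5.51 / 93 = 0.059247.
Q = 0.0698 * 392 * 0.059247
  = 1.6211 m^3/s.

1.6211


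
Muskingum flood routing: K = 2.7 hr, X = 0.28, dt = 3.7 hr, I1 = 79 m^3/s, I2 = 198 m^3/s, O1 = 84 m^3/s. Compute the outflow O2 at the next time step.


Muskingum coefficients:
denom = 2*K*(1-X) + dt = 2*2.7*(1-0.28) + 3.7 = 7.588.
C0 = (dt - 2*K*X)/denom = (3.7 - 2*2.7*0.28)/7.588 = 0.2884.
C1 = (dt + 2*K*X)/denom = (3.7 + 2*2.7*0.28)/7.588 = 0.6869.
C2 = (2*K*(1-X) - dt)/denom = 0.0248.
O2 = C0*I2 + C1*I1 + C2*O1
   = 0.2884*198 + 0.6869*79 + 0.0248*84
   = 113.44 m^3/s.

113.44


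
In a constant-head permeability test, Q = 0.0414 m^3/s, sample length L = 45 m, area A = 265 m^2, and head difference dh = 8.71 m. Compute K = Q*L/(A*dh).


From K = Q*L / (A*dh):
Numerator: Q*L = 0.0414 * 45 = 1.863.
Denominator: A*dh = 265 * 8.71 = 2308.15.
K = 1.863 / 2308.15 = 0.000807 m/s.

0.000807


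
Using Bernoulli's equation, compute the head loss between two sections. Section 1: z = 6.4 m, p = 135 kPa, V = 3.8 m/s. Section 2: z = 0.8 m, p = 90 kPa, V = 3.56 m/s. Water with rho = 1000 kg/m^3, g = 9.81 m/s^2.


Total head at each section: H = z + p/(rho*g) + V^2/(2g).
H1 = 6.4 + 135*1000/(1000*9.81) + 3.8^2/(2*9.81)
   = 6.4 + 13.761 + 0.736
   = 20.897 m.
H2 = 0.8 + 90*1000/(1000*9.81) + 3.56^2/(2*9.81)
   = 0.8 + 9.174 + 0.646
   = 10.62 m.
h_L = H1 - H2 = 20.897 - 10.62 = 10.277 m.

10.277


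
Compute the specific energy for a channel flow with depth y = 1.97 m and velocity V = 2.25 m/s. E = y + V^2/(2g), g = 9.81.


Specific energy E = y + V^2/(2g).
Velocity head = V^2/(2g) = 2.25^2 / (2*9.81) = 5.0625 / 19.62 = 0.258 m.
E = 1.97 + 0.258 = 2.228 m.

2.228


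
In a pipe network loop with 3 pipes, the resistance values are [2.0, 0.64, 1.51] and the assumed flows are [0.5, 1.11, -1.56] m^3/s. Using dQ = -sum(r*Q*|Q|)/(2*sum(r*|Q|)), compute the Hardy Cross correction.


Numerator terms (r*Q*|Q|): 2.0*0.5*|0.5| = 0.5; 0.64*1.11*|1.11| = 0.7885; 1.51*-1.56*|-1.56| = -3.6747.
Sum of numerator = -2.3862.
Denominator terms (r*|Q|): 2.0*|0.5| = 1.0; 0.64*|1.11| = 0.7104; 1.51*|-1.56| = 2.3556.
2 * sum of denominator = 2 * 4.066 = 8.132.
dQ = --2.3862 / 8.132 = 0.2934 m^3/s.

0.2934


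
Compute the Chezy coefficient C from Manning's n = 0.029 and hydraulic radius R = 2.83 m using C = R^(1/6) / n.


The Chezy coefficient relates to Manning's n through C = R^(1/6) / n.
R^(1/6) = 2.83^(1/6) = 1.189317.
C = 1.189317 / 0.029 = 41.01 m^(1/2)/s.

41.01


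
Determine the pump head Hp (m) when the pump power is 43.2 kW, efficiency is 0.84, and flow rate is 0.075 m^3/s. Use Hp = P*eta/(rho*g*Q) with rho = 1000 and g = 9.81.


Pump head formula: Hp = P * eta / (rho * g * Q).
Numerator: P * eta = 43.2 * 1000 * 0.84 = 36288.0 W.
Denominator: rho * g * Q = 1000 * 9.81 * 0.075 = 735.75.
Hp = 36288.0 / 735.75 = 49.32 m.

49.32


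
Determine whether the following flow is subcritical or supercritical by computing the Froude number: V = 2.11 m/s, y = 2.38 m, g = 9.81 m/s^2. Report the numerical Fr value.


The Froude number is defined as Fr = V / sqrt(g*y).
g*y = 9.81 * 2.38 = 23.3478.
sqrt(g*y) = sqrt(23.3478) = 4.832.
Fr = 2.11 / 4.832 = 0.4367.
Since Fr < 1, the flow is subcritical.

0.4367


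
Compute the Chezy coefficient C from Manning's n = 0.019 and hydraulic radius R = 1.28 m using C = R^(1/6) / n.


The Chezy coefficient relates to Manning's n through C = R^(1/6) / n.
R^(1/6) = 1.28^(1/6) = 1.042001.
C = 1.042001 / 0.019 = 54.84 m^(1/2)/s.

54.84


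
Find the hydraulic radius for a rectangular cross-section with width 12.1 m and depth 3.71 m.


For a rectangular section:
Flow area A = b * y = 12.1 * 3.71 = 44.89 m^2.
Wetted perimeter P = b + 2y = 12.1 + 2*3.71 = 19.52 m.
Hydraulic radius R = A/P = 44.89 / 19.52 = 2.2997 m.

2.2997


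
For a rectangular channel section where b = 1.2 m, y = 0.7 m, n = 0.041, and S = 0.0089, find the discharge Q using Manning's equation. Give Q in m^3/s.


For a rectangular channel, the cross-sectional area A = b * y = 1.2 * 0.7 = 0.84 m^2.
The wetted perimeter P = b + 2y = 1.2 + 2*0.7 = 2.6 m.
Hydraulic radius R = A/P = 0.84/2.6 = 0.3231 m.
Velocity V = (1/n)*R^(2/3)*S^(1/2) = (1/0.041)*0.3231^(2/3)*0.0089^(1/2) = 1.0834 m/s.
Discharge Q = A * V = 0.84 * 1.0834 = 0.91 m^3/s.

0.91


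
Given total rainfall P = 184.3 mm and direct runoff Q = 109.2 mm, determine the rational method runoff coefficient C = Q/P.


The runoff coefficient C = runoff depth / rainfall depth.
C = 109.2 / 184.3
  = 0.5925.

0.5925


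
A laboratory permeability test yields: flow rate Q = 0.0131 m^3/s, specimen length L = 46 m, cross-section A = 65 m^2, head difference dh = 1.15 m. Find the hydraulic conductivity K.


From K = Q*L / (A*dh):
Numerator: Q*L = 0.0131 * 46 = 0.6026.
Denominator: A*dh = 65 * 1.15 = 74.75.
K = 0.6026 / 74.75 = 0.008062 m/s.

0.008062


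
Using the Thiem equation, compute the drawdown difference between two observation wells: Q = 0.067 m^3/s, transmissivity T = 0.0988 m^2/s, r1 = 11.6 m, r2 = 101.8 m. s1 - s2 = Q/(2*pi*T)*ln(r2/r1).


Thiem equation: s1 - s2 = Q/(2*pi*T) * ln(r2/r1).
ln(r2/r1) = ln(101.8/11.6) = 2.172.
Q/(2*pi*T) = 0.067 / (2*pi*0.0988) = 0.067 / 0.6208 = 0.1079.
s1 - s2 = 0.1079 * 2.172 = 0.2344 m.

0.2344


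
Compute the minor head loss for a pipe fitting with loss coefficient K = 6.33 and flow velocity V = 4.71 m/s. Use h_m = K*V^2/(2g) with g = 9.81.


Minor loss formula: h_m = K * V^2/(2g).
V^2 = 4.71^2 = 22.1841.
V^2/(2g) = 22.1841 / 19.62 = 1.1307 m.
h_m = 6.33 * 1.1307 = 7.1573 m.

7.1573


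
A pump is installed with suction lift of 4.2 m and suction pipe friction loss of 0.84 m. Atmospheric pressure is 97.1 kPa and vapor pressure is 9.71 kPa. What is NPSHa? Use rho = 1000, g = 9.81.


NPSHa = p_atm/(rho*g) - z_s - hf_s - p_vap/(rho*g).
p_atm/(rho*g) = 97.1*1000 / (1000*9.81) = 9.898 m.
p_vap/(rho*g) = 9.71*1000 / (1000*9.81) = 0.99 m.
NPSHa = 9.898 - 4.2 - 0.84 - 0.99
      = 3.87 m.

3.87


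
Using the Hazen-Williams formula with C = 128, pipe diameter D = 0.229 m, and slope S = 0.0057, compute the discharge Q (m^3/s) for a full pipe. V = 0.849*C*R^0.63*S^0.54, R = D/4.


For a full circular pipe, R = D/4 = 0.229/4 = 0.0573 m.
V = 0.849 * 128 * 0.0573^0.63 * 0.0057^0.54
  = 0.849 * 128 * 0.164968 * 0.061401
  = 1.1007 m/s.
Pipe area A = pi*D^2/4 = pi*0.229^2/4 = 0.0412 m^2.
Q = A * V = 0.0412 * 1.1007 = 0.0453 m^3/s.

0.0453


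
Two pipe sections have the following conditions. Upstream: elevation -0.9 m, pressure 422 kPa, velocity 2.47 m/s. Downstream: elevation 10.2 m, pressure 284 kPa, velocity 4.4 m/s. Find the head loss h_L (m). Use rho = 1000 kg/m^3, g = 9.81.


Total head at each section: H = z + p/(rho*g) + V^2/(2g).
H1 = -0.9 + 422*1000/(1000*9.81) + 2.47^2/(2*9.81)
   = -0.9 + 43.017 + 0.311
   = 42.428 m.
H2 = 10.2 + 284*1000/(1000*9.81) + 4.4^2/(2*9.81)
   = 10.2 + 28.95 + 0.9867
   = 40.137 m.
h_L = H1 - H2 = 42.428 - 40.137 = 2.291 m.

2.291


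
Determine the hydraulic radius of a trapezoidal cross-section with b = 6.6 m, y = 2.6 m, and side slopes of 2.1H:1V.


For a trapezoidal section with side slope z:
A = (b + z*y)*y = (6.6 + 2.1*2.6)*2.6 = 31.356 m^2.
P = b + 2*y*sqrt(1 + z^2) = 6.6 + 2*2.6*sqrt(1 + 2.1^2) = 18.695 m.
R = A/P = 31.356 / 18.695 = 1.6772 m.

1.6772


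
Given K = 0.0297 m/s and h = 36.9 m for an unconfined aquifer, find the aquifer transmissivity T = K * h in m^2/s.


Transmissivity is defined as T = K * h.
T = 0.0297 * 36.9
  = 1.0959 m^2/s.

1.0959


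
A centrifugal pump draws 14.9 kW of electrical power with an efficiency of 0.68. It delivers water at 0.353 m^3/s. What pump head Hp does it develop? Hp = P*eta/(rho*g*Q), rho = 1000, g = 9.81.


Pump head formula: Hp = P * eta / (rho * g * Q).
Numerator: P * eta = 14.9 * 1000 * 0.68 = 10132.0 W.
Denominator: rho * g * Q = 1000 * 9.81 * 0.353 = 3462.93.
Hp = 10132.0 / 3462.93 = 2.93 m.

2.93


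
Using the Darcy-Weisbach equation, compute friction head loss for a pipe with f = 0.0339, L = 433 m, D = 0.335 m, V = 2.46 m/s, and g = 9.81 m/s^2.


Darcy-Weisbach equation: h_f = f * (L/D) * V^2/(2g).
f * L/D = 0.0339 * 433/0.335 = 43.817.
V^2/(2g) = 2.46^2 / (2*9.81) = 6.0516 / 19.62 = 0.3084 m.
h_f = 43.817 * 0.3084 = 13.515 m.

13.515


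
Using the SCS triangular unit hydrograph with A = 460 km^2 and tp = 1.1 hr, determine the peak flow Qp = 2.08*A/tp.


SCS formula: Qp = 2.08 * A / tp.
Qp = 2.08 * 460 / 1.1
   = 956.8 / 1.1
   = 869.82 m^3/s per cm.

869.82


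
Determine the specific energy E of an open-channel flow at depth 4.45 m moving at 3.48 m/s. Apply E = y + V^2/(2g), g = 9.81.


Specific energy E = y + V^2/(2g).
Velocity head = V^2/(2g) = 3.48^2 / (2*9.81) = 12.1104 / 19.62 = 0.6172 m.
E = 4.45 + 0.6172 = 5.0672 m.

5.0672


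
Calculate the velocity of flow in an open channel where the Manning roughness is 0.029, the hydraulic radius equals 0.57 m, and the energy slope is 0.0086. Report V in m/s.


Manning's equation gives V = (1/n) * R^(2/3) * S^(1/2).
First, compute R^(2/3) = 0.57^(2/3) = 0.6875.
Next, S^(1/2) = 0.0086^(1/2) = 0.092736.
Then 1/n = 1/0.029 = 34.48.
V = 34.48 * 0.6875 * 0.092736 = 2.1984 m/s.

2.1984


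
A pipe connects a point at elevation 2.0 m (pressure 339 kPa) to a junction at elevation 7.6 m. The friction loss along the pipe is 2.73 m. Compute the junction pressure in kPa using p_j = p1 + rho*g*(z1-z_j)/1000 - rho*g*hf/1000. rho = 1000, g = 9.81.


Junction pressure: p_j = p1 + rho*g*(z1 - z_j)/1000 - rho*g*hf/1000.
Elevation term = 1000*9.81*(2.0 - 7.6)/1000 = -54.936 kPa.
Friction term = 1000*9.81*2.73/1000 = 26.781 kPa.
p_j = 339 + -54.936 - 26.781 = 257.28 kPa.

257.28


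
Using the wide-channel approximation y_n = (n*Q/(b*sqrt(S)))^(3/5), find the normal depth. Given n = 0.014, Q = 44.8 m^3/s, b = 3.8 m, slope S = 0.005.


We use the wide-channel approximation y_n = (n*Q/(b*sqrt(S)))^(3/5).
sqrt(S) = sqrt(0.005) = 0.070711.
Numerator: n*Q = 0.014 * 44.8 = 0.6272.
Denominator: b*sqrt(S) = 3.8 * 0.070711 = 0.268702.
arg = 2.3342.
y_n = 2.3342^(3/5) = 1.663 m.

1.663


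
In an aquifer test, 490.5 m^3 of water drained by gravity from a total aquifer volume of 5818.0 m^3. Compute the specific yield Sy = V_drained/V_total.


Specific yield Sy = Volume drained / Total volume.
Sy = 490.5 / 5818.0
   = 0.0843.

0.0843


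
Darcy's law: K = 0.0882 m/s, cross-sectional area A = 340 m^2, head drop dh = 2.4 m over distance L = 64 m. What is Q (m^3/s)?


Darcy's law: Q = K * A * i, where i = dh/L.
Hydraulic gradient i = 2.4 / 64 = 0.0375.
Q = 0.0882 * 340 * 0.0375
  = 1.1245 m^3/s.

1.1245


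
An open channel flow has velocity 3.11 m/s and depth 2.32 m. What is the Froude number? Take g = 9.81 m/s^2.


The Froude number is defined as Fr = V / sqrt(g*y).
g*y = 9.81 * 2.32 = 22.7592.
sqrt(g*y) = sqrt(22.7592) = 4.7707.
Fr = 3.11 / 4.7707 = 0.6519.

0.6519


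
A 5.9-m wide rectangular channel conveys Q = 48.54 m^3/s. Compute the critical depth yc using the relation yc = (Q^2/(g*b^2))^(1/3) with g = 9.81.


Using yc = (Q^2 / (g * b^2))^(1/3):
Q^2 = 48.54^2 = 2356.13.
g * b^2 = 9.81 * 5.9^2 = 9.81 * 34.81 = 341.49.
Q^2 / (g*b^2) = 2356.13 / 341.49 = 6.8996.
yc = 6.8996^(1/3) = 1.9037 m.

1.9037


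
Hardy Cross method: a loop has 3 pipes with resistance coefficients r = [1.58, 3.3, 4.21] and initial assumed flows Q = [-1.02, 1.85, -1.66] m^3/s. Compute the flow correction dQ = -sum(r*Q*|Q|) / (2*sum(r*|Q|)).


Numerator terms (r*Q*|Q|): 1.58*-1.02*|-1.02| = -1.6438; 3.3*1.85*|1.85| = 11.2942; 4.21*-1.66*|-1.66| = -11.6011.
Sum of numerator = -1.9507.
Denominator terms (r*|Q|): 1.58*|-1.02| = 1.6116; 3.3*|1.85| = 6.105; 4.21*|-1.66| = 6.9886.
2 * sum of denominator = 2 * 14.7052 = 29.4104.
dQ = --1.9507 / 29.4104 = 0.0663 m^3/s.

0.0663


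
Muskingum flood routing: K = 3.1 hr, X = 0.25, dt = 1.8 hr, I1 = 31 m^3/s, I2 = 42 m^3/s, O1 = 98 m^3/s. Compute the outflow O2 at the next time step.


Muskingum coefficients:
denom = 2*K*(1-X) + dt = 2*3.1*(1-0.25) + 1.8 = 6.45.
C0 = (dt - 2*K*X)/denom = (1.8 - 2*3.1*0.25)/6.45 = 0.0388.
C1 = (dt + 2*K*X)/denom = (1.8 + 2*3.1*0.25)/6.45 = 0.5194.
C2 = (2*K*(1-X) - dt)/denom = 0.4419.
O2 = C0*I2 + C1*I1 + C2*O1
   = 0.0388*42 + 0.5194*31 + 0.4419*98
   = 61.03 m^3/s.

61.03


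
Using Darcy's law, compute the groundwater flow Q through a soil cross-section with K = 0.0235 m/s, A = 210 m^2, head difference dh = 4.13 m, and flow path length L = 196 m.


Darcy's law: Q = K * A * i, where i = dh/L.
Hydraulic gradient i = 4.13 / 196 = 0.021071.
Q = 0.0235 * 210 * 0.021071
  = 0.104 m^3/s.

0.104


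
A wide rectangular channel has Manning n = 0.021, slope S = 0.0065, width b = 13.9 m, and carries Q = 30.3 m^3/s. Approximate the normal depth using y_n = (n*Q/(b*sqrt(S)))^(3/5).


We use the wide-channel approximation y_n = (n*Q/(b*sqrt(S)))^(3/5).
sqrt(S) = sqrt(0.0065) = 0.080623.
Numerator: n*Q = 0.021 * 30.3 = 0.6363.
Denominator: b*sqrt(S) = 13.9 * 0.080623 = 1.12066.
arg = 0.5678.
y_n = 0.5678^(3/5) = 0.7121 m.

0.7121


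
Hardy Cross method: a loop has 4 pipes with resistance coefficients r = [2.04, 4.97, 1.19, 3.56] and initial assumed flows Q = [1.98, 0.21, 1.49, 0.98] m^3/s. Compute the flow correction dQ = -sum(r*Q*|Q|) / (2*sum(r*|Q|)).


Numerator terms (r*Q*|Q|): 2.04*1.98*|1.98| = 7.9976; 4.97*0.21*|0.21| = 0.2192; 1.19*1.49*|1.49| = 2.6419; 3.56*0.98*|0.98| = 3.419.
Sum of numerator = 14.2777.
Denominator terms (r*|Q|): 2.04*|1.98| = 4.0392; 4.97*|0.21| = 1.0437; 1.19*|1.49| = 1.7731; 3.56*|0.98| = 3.4888.
2 * sum of denominator = 2 * 10.3448 = 20.6896.
dQ = -14.2777 / 20.6896 = -0.6901 m^3/s.

-0.6901


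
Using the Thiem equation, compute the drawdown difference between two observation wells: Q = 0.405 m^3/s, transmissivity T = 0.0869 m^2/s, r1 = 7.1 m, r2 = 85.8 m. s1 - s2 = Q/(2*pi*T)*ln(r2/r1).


Thiem equation: s1 - s2 = Q/(2*pi*T) * ln(r2/r1).
ln(r2/r1) = ln(85.8/7.1) = 2.4919.
Q/(2*pi*T) = 0.405 / (2*pi*0.0869) = 0.405 / 0.546 = 0.7417.
s1 - s2 = 0.7417 * 2.4919 = 1.8484 m.

1.8484


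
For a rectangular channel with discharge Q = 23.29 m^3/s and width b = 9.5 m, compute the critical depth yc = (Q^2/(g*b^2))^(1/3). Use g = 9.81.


Using yc = (Q^2 / (g * b^2))^(1/3):
Q^2 = 23.29^2 = 542.42.
g * b^2 = 9.81 * 9.5^2 = 9.81 * 90.25 = 885.35.
Q^2 / (g*b^2) = 542.42 / 885.35 = 0.6127.
yc = 0.6127^(1/3) = 0.8493 m.

0.8493


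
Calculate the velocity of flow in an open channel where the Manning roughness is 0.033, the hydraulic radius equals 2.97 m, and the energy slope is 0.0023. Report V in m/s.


Manning's equation gives V = (1/n) * R^(2/3) * S^(1/2).
First, compute R^(2/3) = 2.97^(2/3) = 2.0662.
Next, S^(1/2) = 0.0023^(1/2) = 0.047958.
Then 1/n = 1/0.033 = 30.3.
V = 30.3 * 2.0662 * 0.047958 = 3.0028 m/s.

3.0028


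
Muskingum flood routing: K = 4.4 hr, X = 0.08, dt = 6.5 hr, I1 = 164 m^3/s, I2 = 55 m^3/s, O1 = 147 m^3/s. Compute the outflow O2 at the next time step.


Muskingum coefficients:
denom = 2*K*(1-X) + dt = 2*4.4*(1-0.08) + 6.5 = 14.596.
C0 = (dt - 2*K*X)/denom = (6.5 - 2*4.4*0.08)/14.596 = 0.3971.
C1 = (dt + 2*K*X)/denom = (6.5 + 2*4.4*0.08)/14.596 = 0.4936.
C2 = (2*K*(1-X) - dt)/denom = 0.1093.
O2 = C0*I2 + C1*I1 + C2*O1
   = 0.3971*55 + 0.4936*164 + 0.1093*147
   = 118.86 m^3/s.

118.86


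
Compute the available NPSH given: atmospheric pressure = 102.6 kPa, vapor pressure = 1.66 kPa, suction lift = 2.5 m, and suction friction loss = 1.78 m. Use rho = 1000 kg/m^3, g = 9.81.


NPSHa = p_atm/(rho*g) - z_s - hf_s - p_vap/(rho*g).
p_atm/(rho*g) = 102.6*1000 / (1000*9.81) = 10.459 m.
p_vap/(rho*g) = 1.66*1000 / (1000*9.81) = 0.169 m.
NPSHa = 10.459 - 2.5 - 1.78 - 0.169
      = 6.01 m.

6.01


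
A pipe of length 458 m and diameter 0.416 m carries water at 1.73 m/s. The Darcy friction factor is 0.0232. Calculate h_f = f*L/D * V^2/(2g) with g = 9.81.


Darcy-Weisbach equation: h_f = f * (L/D) * V^2/(2g).
f * L/D = 0.0232 * 458/0.416 = 25.5423.
V^2/(2g) = 1.73^2 / (2*9.81) = 2.9929 / 19.62 = 0.1525 m.
h_f = 25.5423 * 0.1525 = 3.896 m.

3.896


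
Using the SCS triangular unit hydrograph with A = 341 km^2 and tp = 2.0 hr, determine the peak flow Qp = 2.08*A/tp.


SCS formula: Qp = 2.08 * A / tp.
Qp = 2.08 * 341 / 2.0
   = 709.28 / 2.0
   = 354.64 m^3/s per cm.

354.64


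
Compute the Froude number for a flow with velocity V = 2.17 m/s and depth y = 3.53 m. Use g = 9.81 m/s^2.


The Froude number is defined as Fr = V / sqrt(g*y).
g*y = 9.81 * 3.53 = 34.6293.
sqrt(g*y) = sqrt(34.6293) = 5.8847.
Fr = 2.17 / 5.8847 = 0.3688.

0.3688


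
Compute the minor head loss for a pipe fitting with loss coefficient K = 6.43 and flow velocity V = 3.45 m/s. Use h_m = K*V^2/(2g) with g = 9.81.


Minor loss formula: h_m = K * V^2/(2g).
V^2 = 3.45^2 = 11.9025.
V^2/(2g) = 11.9025 / 19.62 = 0.6067 m.
h_m = 6.43 * 0.6067 = 3.9008 m.

3.9008


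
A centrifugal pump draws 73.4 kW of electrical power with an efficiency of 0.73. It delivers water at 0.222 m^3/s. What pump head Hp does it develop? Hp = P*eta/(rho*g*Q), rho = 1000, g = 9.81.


Pump head formula: Hp = P * eta / (rho * g * Q).
Numerator: P * eta = 73.4 * 1000 * 0.73 = 53582.0 W.
Denominator: rho * g * Q = 1000 * 9.81 * 0.222 = 2177.82.
Hp = 53582.0 / 2177.82 = 24.6 m.

24.6


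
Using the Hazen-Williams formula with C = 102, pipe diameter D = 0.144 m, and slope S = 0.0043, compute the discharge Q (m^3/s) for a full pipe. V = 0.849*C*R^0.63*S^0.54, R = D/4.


For a full circular pipe, R = D/4 = 0.144/4 = 0.036 m.
V = 0.849 * 102 * 0.036^0.63 * 0.0043^0.54
  = 0.849 * 102 * 0.12316 * 0.052732
  = 0.5624 m/s.
Pipe area A = pi*D^2/4 = pi*0.144^2/4 = 0.0163 m^2.
Q = A * V = 0.0163 * 0.5624 = 0.0092 m^3/s.

0.0092


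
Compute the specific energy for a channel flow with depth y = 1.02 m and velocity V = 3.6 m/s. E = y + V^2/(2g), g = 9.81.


Specific energy E = y + V^2/(2g).
Velocity head = V^2/(2g) = 3.6^2 / (2*9.81) = 12.96 / 19.62 = 0.6606 m.
E = 1.02 + 0.6606 = 1.6806 m.

1.6806


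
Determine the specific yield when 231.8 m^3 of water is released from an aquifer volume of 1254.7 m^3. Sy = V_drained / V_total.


Specific yield Sy = Volume drained / Total volume.
Sy = 231.8 / 1254.7
   = 0.1847.

0.1847


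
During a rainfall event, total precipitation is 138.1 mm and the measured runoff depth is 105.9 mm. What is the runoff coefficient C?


The runoff coefficient C = runoff depth / rainfall depth.
C = 105.9 / 138.1
  = 0.7668.

0.7668


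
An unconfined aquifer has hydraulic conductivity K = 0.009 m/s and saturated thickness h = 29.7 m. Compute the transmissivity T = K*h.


Transmissivity is defined as T = K * h.
T = 0.009 * 29.7
  = 0.2673 m^2/s.

0.2673


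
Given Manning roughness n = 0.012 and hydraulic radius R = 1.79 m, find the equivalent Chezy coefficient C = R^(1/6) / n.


The Chezy coefficient relates to Manning's n through C = R^(1/6) / n.
R^(1/6) = 1.79^(1/6) = 1.1019.
C = 1.1019 / 0.012 = 91.82 m^(1/2)/s.

91.82


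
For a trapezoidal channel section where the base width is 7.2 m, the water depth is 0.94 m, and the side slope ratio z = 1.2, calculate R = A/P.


For a trapezoidal section with side slope z:
A = (b + z*y)*y = (7.2 + 1.2*0.94)*0.94 = 7.828 m^2.
P = b + 2*y*sqrt(1 + z^2) = 7.2 + 2*0.94*sqrt(1 + 1.2^2) = 10.137 m.
R = A/P = 7.828 / 10.137 = 0.7723 m.

0.7723


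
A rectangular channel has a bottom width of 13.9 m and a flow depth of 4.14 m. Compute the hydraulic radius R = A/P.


For a rectangular section:
Flow area A = b * y = 13.9 * 4.14 = 57.55 m^2.
Wetted perimeter P = b + 2y = 13.9 + 2*4.14 = 22.18 m.
Hydraulic radius R = A/P = 57.55 / 22.18 = 2.5945 m.

2.5945


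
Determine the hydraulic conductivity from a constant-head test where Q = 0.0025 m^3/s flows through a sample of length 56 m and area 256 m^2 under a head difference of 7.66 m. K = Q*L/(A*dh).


From K = Q*L / (A*dh):
Numerator: Q*L = 0.0025 * 56 = 0.14.
Denominator: A*dh = 256 * 7.66 = 1960.96.
K = 0.14 / 1960.96 = 7.1e-05 m/s.

7.1e-05


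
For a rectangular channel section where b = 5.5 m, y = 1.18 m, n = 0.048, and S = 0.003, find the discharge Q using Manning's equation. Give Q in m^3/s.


For a rectangular channel, the cross-sectional area A = b * y = 5.5 * 1.18 = 6.49 m^2.
The wetted perimeter P = b + 2y = 5.5 + 2*1.18 = 7.86 m.
Hydraulic radius R = A/P = 6.49/7.86 = 0.8257 m.
Velocity V = (1/n)*R^(2/3)*S^(1/2) = (1/0.048)*0.8257^(2/3)*0.003^(1/2) = 1.0043 m/s.
Discharge Q = A * V = 6.49 * 1.0043 = 6.518 m^3/s.

6.518


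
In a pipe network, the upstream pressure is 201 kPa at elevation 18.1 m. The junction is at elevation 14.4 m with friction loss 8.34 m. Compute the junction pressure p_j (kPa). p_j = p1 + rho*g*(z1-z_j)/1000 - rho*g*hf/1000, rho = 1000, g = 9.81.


Junction pressure: p_j = p1 + rho*g*(z1 - z_j)/1000 - rho*g*hf/1000.
Elevation term = 1000*9.81*(18.1 - 14.4)/1000 = 36.297 kPa.
Friction term = 1000*9.81*8.34/1000 = 81.815 kPa.
p_j = 201 + 36.297 - 81.815 = 155.48 kPa.

155.48


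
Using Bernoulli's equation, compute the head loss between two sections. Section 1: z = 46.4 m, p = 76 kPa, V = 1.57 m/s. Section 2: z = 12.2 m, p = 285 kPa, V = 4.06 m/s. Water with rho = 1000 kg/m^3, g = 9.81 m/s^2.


Total head at each section: H = z + p/(rho*g) + V^2/(2g).
H1 = 46.4 + 76*1000/(1000*9.81) + 1.57^2/(2*9.81)
   = 46.4 + 7.747 + 0.1256
   = 54.273 m.
H2 = 12.2 + 285*1000/(1000*9.81) + 4.06^2/(2*9.81)
   = 12.2 + 29.052 + 0.8401
   = 42.092 m.
h_L = H1 - H2 = 54.273 - 42.092 = 12.181 m.

12.181


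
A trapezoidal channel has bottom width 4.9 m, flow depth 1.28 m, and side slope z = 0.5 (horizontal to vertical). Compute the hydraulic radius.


For a trapezoidal section with side slope z:
A = (b + z*y)*y = (4.9 + 0.5*1.28)*1.28 = 7.091 m^2.
P = b + 2*y*sqrt(1 + z^2) = 4.9 + 2*1.28*sqrt(1 + 0.5^2) = 7.762 m.
R = A/P = 7.091 / 7.762 = 0.9136 m.

0.9136


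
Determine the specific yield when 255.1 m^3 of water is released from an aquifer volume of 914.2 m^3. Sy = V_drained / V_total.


Specific yield Sy = Volume drained / Total volume.
Sy = 255.1 / 914.2
   = 0.279.

0.279


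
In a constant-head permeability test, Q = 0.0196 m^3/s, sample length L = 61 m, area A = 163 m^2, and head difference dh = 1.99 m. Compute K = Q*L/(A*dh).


From K = Q*L / (A*dh):
Numerator: Q*L = 0.0196 * 61 = 1.1956.
Denominator: A*dh = 163 * 1.99 = 324.37.
K = 1.1956 / 324.37 = 0.003686 m/s.

0.003686


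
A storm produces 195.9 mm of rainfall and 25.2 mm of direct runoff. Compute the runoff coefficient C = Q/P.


The runoff coefficient C = runoff depth / rainfall depth.
C = 25.2 / 195.9
  = 0.1286.

0.1286


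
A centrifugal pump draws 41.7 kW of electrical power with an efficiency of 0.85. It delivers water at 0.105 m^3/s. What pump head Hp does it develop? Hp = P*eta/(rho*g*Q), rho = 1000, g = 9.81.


Pump head formula: Hp = P * eta / (rho * g * Q).
Numerator: P * eta = 41.7 * 1000 * 0.85 = 35445.0 W.
Denominator: rho * g * Q = 1000 * 9.81 * 0.105 = 1030.05.
Hp = 35445.0 / 1030.05 = 34.41 m.

34.41


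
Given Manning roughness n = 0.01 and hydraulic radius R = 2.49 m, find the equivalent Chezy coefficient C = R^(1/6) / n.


The Chezy coefficient relates to Manning's n through C = R^(1/6) / n.
R^(1/6) = 2.49^(1/6) = 1.164215.
C = 1.164215 / 0.01 = 116.42 m^(1/2)/s.

116.42


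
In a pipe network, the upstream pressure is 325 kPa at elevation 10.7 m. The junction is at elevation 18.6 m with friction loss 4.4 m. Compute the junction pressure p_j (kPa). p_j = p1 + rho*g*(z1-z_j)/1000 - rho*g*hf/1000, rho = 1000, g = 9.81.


Junction pressure: p_j = p1 + rho*g*(z1 - z_j)/1000 - rho*g*hf/1000.
Elevation term = 1000*9.81*(10.7 - 18.6)/1000 = -77.499 kPa.
Friction term = 1000*9.81*4.4/1000 = 43.164 kPa.
p_j = 325 + -77.499 - 43.164 = 204.34 kPa.

204.34


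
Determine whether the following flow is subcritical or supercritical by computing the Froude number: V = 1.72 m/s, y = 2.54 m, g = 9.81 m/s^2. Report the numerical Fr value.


The Froude number is defined as Fr = V / sqrt(g*y).
g*y = 9.81 * 2.54 = 24.9174.
sqrt(g*y) = sqrt(24.9174) = 4.9917.
Fr = 1.72 / 4.9917 = 0.3446.
Since Fr < 1, the flow is subcritical.

0.3446


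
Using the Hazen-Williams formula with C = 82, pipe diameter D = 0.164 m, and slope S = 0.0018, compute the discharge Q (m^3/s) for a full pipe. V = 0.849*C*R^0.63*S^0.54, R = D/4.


For a full circular pipe, R = D/4 = 0.164/4 = 0.041 m.
V = 0.849 * 82 * 0.041^0.63 * 0.0018^0.54
  = 0.849 * 82 * 0.133676 * 0.032949
  = 0.3066 m/s.
Pipe area A = pi*D^2/4 = pi*0.164^2/4 = 0.0211 m^2.
Q = A * V = 0.0211 * 0.3066 = 0.0065 m^3/s.

0.0065


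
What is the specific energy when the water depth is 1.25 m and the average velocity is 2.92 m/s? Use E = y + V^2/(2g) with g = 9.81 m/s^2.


Specific energy E = y + V^2/(2g).
Velocity head = V^2/(2g) = 2.92^2 / (2*9.81) = 8.5264 / 19.62 = 0.4346 m.
E = 1.25 + 0.4346 = 1.6846 m.

1.6846


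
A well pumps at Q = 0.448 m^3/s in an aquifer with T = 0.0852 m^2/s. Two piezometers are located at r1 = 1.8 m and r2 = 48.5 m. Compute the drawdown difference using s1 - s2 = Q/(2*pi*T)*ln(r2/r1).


Thiem equation: s1 - s2 = Q/(2*pi*T) * ln(r2/r1).
ln(r2/r1) = ln(48.5/1.8) = 3.2938.
Q/(2*pi*T) = 0.448 / (2*pi*0.0852) = 0.448 / 0.5353 = 0.8369.
s1 - s2 = 0.8369 * 3.2938 = 2.7565 m.

2.7565


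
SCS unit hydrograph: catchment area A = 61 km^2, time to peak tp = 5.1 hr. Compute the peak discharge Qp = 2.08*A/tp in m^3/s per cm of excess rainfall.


SCS formula: Qp = 2.08 * A / tp.
Qp = 2.08 * 61 / 5.1
   = 126.88 / 5.1
   = 24.88 m^3/s per cm.

24.88


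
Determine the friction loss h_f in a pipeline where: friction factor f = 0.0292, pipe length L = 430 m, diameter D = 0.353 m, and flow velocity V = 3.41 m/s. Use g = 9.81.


Darcy-Weisbach equation: h_f = f * (L/D) * V^2/(2g).
f * L/D = 0.0292 * 430/0.353 = 35.5694.
V^2/(2g) = 3.41^2 / (2*9.81) = 11.6281 / 19.62 = 0.5927 m.
h_f = 35.5694 * 0.5927 = 21.081 m.

21.081


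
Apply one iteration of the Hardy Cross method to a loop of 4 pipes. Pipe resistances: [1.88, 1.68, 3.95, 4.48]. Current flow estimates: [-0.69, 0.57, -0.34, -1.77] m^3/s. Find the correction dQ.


Numerator terms (r*Q*|Q|): 1.88*-0.69*|-0.69| = -0.8951; 1.68*0.57*|0.57| = 0.5458; 3.95*-0.34*|-0.34| = -0.4566; 4.48*-1.77*|-1.77| = -14.0354.
Sum of numerator = -14.8412.
Denominator terms (r*|Q|): 1.88*|-0.69| = 1.2972; 1.68*|0.57| = 0.9576; 3.95*|-0.34| = 1.343; 4.48*|-1.77| = 7.9296.
2 * sum of denominator = 2 * 11.5274 = 23.0548.
dQ = --14.8412 / 23.0548 = 0.6437 m^3/s.

0.6437


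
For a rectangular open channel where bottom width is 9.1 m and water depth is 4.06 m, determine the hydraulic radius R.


For a rectangular section:
Flow area A = b * y = 9.1 * 4.06 = 36.95 m^2.
Wetted perimeter P = b + 2y = 9.1 + 2*4.06 = 17.22 m.
Hydraulic radius R = A/P = 36.95 / 17.22 = 2.1455 m.

2.1455


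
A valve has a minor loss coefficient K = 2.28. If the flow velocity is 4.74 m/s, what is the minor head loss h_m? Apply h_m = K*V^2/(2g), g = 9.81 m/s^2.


Minor loss formula: h_m = K * V^2/(2g).
V^2 = 4.74^2 = 22.4676.
V^2/(2g) = 22.4676 / 19.62 = 1.1451 m.
h_m = 2.28 * 1.1451 = 2.6109 m.

2.6109


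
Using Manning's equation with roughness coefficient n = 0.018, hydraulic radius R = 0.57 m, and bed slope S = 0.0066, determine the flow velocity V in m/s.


Manning's equation gives V = (1/n) * R^(2/3) * S^(1/2).
First, compute R^(2/3) = 0.57^(2/3) = 0.6875.
Next, S^(1/2) = 0.0066^(1/2) = 0.08124.
Then 1/n = 1/0.018 = 55.56.
V = 55.56 * 0.6875 * 0.08124 = 3.1028 m/s.

3.1028


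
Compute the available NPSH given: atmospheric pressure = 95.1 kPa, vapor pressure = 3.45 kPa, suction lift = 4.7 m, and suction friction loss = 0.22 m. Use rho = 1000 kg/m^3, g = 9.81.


NPSHa = p_atm/(rho*g) - z_s - hf_s - p_vap/(rho*g).
p_atm/(rho*g) = 95.1*1000 / (1000*9.81) = 9.694 m.
p_vap/(rho*g) = 3.45*1000 / (1000*9.81) = 0.352 m.
NPSHa = 9.694 - 4.7 - 0.22 - 0.352
      = 4.42 m.

4.42


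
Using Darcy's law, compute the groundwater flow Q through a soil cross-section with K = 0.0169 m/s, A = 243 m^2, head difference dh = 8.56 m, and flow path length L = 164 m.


Darcy's law: Q = K * A * i, where i = dh/L.
Hydraulic gradient i = 8.56 / 164 = 0.052195.
Q = 0.0169 * 243 * 0.052195
  = 0.2143 m^3/s.

0.2143


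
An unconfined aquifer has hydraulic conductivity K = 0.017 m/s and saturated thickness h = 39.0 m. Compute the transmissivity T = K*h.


Transmissivity is defined as T = K * h.
T = 0.017 * 39.0
  = 0.663 m^2/s.

0.663


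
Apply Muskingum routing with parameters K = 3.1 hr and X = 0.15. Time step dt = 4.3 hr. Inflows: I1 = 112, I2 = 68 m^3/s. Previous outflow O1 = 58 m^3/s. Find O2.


Muskingum coefficients:
denom = 2*K*(1-X) + dt = 2*3.1*(1-0.15) + 4.3 = 9.57.
C0 = (dt - 2*K*X)/denom = (4.3 - 2*3.1*0.15)/9.57 = 0.3521.
C1 = (dt + 2*K*X)/denom = (4.3 + 2*3.1*0.15)/9.57 = 0.5465.
C2 = (2*K*(1-X) - dt)/denom = 0.1014.
O2 = C0*I2 + C1*I1 + C2*O1
   = 0.3521*68 + 0.5465*112 + 0.1014*58
   = 91.03 m^3/s.

91.03


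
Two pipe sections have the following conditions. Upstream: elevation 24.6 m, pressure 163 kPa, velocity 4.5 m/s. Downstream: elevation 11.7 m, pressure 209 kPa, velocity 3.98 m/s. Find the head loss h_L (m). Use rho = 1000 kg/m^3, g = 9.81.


Total head at each section: H = z + p/(rho*g) + V^2/(2g).
H1 = 24.6 + 163*1000/(1000*9.81) + 4.5^2/(2*9.81)
   = 24.6 + 16.616 + 1.0321
   = 42.248 m.
H2 = 11.7 + 209*1000/(1000*9.81) + 3.98^2/(2*9.81)
   = 11.7 + 21.305 + 0.8074
   = 33.812 m.
h_L = H1 - H2 = 42.248 - 33.812 = 8.436 m.

8.436


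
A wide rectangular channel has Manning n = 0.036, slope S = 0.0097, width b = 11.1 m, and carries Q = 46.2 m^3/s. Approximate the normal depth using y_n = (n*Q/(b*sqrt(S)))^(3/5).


We use the wide-channel approximation y_n = (n*Q/(b*sqrt(S)))^(3/5).
sqrt(S) = sqrt(0.0097) = 0.098489.
Numerator: n*Q = 0.036 * 46.2 = 1.6632.
Denominator: b*sqrt(S) = 11.1 * 0.098489 = 1.093228.
arg = 1.5214.
y_n = 1.5214^(3/5) = 1.2863 m.

1.2863


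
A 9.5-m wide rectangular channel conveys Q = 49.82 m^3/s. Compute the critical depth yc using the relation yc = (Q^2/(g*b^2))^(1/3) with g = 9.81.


Using yc = (Q^2 / (g * b^2))^(1/3):
Q^2 = 49.82^2 = 2482.03.
g * b^2 = 9.81 * 9.5^2 = 9.81 * 90.25 = 885.35.
Q^2 / (g*b^2) = 2482.03 / 885.35 = 2.8034.
yc = 2.8034^(1/3) = 1.41 m.

1.41


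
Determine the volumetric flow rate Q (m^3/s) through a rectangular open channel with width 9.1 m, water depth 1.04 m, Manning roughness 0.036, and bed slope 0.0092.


For a rectangular channel, the cross-sectional area A = b * y = 9.1 * 1.04 = 9.46 m^2.
The wetted perimeter P = b + 2y = 9.1 + 2*1.04 = 11.18 m.
Hydraulic radius R = A/P = 9.46/11.18 = 0.8465 m.
Velocity V = (1/n)*R^(2/3)*S^(1/2) = (1/0.036)*0.8465^(2/3)*0.0092^(1/2) = 2.3842 m/s.
Discharge Q = A * V = 9.46 * 2.3842 = 22.564 m^3/s.

22.564


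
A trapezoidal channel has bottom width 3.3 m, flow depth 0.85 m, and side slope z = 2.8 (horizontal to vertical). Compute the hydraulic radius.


For a trapezoidal section with side slope z:
A = (b + z*y)*y = (3.3 + 2.8*0.85)*0.85 = 4.828 m^2.
P = b + 2*y*sqrt(1 + z^2) = 3.3 + 2*0.85*sqrt(1 + 2.8^2) = 8.354 m.
R = A/P = 4.828 / 8.354 = 0.5779 m.

0.5779


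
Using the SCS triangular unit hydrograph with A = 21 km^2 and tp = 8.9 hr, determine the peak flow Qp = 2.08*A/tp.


SCS formula: Qp = 2.08 * A / tp.
Qp = 2.08 * 21 / 8.9
   = 43.68 / 8.9
   = 4.91 m^3/s per cm.

4.91


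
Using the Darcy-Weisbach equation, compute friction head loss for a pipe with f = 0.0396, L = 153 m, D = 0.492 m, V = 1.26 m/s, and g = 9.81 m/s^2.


Darcy-Weisbach equation: h_f = f * (L/D) * V^2/(2g).
f * L/D = 0.0396 * 153/0.492 = 12.3146.
V^2/(2g) = 1.26^2 / (2*9.81) = 1.5876 / 19.62 = 0.0809 m.
h_f = 12.3146 * 0.0809 = 0.996 m.

0.996
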